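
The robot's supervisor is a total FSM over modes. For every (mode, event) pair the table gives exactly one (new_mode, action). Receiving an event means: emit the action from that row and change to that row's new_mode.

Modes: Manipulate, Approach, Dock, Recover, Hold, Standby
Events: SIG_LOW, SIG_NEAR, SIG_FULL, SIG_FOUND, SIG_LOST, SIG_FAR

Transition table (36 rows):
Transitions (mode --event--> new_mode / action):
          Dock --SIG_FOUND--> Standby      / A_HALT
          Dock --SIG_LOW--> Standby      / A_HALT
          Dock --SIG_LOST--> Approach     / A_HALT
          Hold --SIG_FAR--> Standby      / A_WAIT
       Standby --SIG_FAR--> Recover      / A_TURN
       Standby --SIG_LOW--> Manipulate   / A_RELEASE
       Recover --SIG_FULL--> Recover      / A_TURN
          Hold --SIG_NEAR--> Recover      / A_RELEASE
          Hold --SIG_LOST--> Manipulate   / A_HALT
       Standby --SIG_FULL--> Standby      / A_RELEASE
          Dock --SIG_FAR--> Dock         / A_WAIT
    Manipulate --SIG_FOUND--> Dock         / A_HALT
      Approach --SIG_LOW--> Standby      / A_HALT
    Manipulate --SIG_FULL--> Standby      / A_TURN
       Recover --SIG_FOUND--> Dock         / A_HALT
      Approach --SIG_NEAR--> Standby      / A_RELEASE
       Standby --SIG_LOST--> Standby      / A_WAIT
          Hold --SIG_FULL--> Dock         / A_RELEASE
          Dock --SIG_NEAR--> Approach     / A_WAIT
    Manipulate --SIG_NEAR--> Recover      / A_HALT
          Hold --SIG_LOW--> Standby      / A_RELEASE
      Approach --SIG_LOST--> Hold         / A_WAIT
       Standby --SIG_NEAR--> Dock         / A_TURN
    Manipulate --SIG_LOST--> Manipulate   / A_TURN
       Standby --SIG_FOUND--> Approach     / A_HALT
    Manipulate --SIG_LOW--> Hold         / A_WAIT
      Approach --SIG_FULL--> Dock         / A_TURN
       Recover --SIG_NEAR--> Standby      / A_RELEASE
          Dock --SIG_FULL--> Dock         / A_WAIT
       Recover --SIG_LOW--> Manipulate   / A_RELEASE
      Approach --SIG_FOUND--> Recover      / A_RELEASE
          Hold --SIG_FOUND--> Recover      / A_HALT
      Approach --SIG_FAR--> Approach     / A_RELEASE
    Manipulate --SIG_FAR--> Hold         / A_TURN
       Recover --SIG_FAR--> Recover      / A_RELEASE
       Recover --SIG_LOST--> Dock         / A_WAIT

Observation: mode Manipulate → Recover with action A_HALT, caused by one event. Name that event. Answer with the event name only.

try SIG_LOW: (Manipulate, SIG_LOW) → (Hold, A_WAIT)
try SIG_NEAR: (Manipulate, SIG_NEAR) → (Recover, A_HALT)  ← matches
try SIG_FULL: (Manipulate, SIG_FULL) → (Standby, A_TURN)
try SIG_FOUND: (Manipulate, SIG_FOUND) → (Dock, A_HALT)
try SIG_LOST: (Manipulate, SIG_LOST) → (Manipulate, A_TURN)
try SIG_FAR: (Manipulate, SIG_FAR) → (Hold, A_TURN)

SIG_NEAR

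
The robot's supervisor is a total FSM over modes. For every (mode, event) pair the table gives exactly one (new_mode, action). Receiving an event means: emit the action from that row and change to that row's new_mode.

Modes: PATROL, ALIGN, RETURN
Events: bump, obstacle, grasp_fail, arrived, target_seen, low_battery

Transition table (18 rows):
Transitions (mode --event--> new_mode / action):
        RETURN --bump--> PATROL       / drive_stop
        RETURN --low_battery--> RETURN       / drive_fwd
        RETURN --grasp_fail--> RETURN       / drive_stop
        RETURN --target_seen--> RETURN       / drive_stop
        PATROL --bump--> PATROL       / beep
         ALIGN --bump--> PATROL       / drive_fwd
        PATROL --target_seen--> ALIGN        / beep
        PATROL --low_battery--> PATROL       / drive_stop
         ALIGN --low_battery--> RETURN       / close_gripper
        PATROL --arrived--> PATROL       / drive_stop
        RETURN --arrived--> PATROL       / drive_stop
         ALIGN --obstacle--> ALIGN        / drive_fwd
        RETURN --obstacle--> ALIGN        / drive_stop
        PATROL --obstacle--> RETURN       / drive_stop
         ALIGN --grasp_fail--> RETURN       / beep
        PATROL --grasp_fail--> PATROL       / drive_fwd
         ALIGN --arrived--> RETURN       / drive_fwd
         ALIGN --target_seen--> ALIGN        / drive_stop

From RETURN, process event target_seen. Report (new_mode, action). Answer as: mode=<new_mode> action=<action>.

mode=RETURN action=drive_stop

current mode = RETURN; filter table to that mode:
  (RETURN, bump) → (PATROL, drive_stop)
  (RETURN, low_battery) → (RETURN, drive_fwd)
  (RETURN, grasp_fail) → (RETURN, drive_stop)
  (RETURN, target_seen) → (RETURN, drive_stop)  ← event matches
  (RETURN, arrived) → (PATROL, drive_stop)
  (RETURN, obstacle) → (ALIGN, drive_stop)
event = target_seen selects (RETURN, drive_stop)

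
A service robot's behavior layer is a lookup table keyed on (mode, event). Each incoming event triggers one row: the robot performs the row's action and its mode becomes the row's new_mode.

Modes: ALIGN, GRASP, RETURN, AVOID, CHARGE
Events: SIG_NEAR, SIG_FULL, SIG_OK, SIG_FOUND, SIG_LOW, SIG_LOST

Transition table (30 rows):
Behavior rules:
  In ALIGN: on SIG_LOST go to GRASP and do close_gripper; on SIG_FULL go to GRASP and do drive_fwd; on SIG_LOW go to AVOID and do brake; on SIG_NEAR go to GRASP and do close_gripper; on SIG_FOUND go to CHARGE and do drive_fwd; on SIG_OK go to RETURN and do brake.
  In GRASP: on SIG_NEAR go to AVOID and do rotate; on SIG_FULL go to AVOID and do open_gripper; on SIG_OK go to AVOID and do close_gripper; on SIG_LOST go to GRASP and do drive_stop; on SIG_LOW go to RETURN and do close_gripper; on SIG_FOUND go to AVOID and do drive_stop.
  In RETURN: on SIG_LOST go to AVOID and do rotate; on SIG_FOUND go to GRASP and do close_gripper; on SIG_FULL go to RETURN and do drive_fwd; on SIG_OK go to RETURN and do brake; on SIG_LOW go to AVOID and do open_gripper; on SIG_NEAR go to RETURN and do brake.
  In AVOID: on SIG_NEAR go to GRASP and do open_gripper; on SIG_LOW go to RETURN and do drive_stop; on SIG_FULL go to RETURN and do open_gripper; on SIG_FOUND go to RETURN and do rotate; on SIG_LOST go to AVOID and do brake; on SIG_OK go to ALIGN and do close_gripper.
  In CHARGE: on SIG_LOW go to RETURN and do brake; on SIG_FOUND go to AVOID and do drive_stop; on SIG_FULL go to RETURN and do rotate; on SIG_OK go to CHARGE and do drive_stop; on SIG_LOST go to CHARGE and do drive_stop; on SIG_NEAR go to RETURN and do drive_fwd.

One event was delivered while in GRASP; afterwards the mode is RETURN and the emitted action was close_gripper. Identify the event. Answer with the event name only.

SIG_LOW

try SIG_NEAR: (GRASP, SIG_NEAR) → (AVOID, rotate)
try SIG_FULL: (GRASP, SIG_FULL) → (AVOID, open_gripper)
try SIG_OK: (GRASP, SIG_OK) → (AVOID, close_gripper)
try SIG_FOUND: (GRASP, SIG_FOUND) → (AVOID, drive_stop)
try SIG_LOW: (GRASP, SIG_LOW) → (RETURN, close_gripper)  ← matches
try SIG_LOST: (GRASP, SIG_LOST) → (GRASP, drive_stop)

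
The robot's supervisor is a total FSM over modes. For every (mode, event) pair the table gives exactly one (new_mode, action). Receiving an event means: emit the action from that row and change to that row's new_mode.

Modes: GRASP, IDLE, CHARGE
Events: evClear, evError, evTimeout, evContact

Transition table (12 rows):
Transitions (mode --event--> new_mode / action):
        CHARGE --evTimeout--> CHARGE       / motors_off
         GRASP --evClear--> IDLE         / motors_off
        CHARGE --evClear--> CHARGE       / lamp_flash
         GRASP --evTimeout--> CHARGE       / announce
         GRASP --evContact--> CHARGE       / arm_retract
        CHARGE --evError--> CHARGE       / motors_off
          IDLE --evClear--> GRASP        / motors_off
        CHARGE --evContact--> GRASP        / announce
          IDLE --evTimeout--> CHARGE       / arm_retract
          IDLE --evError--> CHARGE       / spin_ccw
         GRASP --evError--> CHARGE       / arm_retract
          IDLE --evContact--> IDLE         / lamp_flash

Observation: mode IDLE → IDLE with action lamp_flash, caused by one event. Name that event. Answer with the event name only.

evContact

try evClear: (IDLE, evClear) → (GRASP, motors_off)
try evError: (IDLE, evError) → (CHARGE, spin_ccw)
try evTimeout: (IDLE, evTimeout) → (CHARGE, arm_retract)
try evContact: (IDLE, evContact) → (IDLE, lamp_flash)  ← matches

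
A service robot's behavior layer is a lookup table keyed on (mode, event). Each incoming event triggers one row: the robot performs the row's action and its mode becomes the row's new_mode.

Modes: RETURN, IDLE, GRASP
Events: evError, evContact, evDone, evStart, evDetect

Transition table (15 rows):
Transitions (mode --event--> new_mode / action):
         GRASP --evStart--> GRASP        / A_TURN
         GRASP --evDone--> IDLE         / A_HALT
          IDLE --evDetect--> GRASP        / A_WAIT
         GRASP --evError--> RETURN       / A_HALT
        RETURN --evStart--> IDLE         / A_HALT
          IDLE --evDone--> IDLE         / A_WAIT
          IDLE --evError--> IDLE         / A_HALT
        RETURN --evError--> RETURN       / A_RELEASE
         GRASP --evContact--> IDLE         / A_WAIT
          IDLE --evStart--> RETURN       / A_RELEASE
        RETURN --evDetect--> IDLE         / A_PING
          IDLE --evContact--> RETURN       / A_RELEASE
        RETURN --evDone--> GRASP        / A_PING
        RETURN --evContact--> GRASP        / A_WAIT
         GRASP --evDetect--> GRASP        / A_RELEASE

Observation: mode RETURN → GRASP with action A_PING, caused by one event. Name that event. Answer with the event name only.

try evError: (RETURN, evError) → (RETURN, A_RELEASE)
try evContact: (RETURN, evContact) → (GRASP, A_WAIT)
try evDone: (RETURN, evDone) → (GRASP, A_PING)  ← matches
try evStart: (RETURN, evStart) → (IDLE, A_HALT)
try evDetect: (RETURN, evDetect) → (IDLE, A_PING)

evDone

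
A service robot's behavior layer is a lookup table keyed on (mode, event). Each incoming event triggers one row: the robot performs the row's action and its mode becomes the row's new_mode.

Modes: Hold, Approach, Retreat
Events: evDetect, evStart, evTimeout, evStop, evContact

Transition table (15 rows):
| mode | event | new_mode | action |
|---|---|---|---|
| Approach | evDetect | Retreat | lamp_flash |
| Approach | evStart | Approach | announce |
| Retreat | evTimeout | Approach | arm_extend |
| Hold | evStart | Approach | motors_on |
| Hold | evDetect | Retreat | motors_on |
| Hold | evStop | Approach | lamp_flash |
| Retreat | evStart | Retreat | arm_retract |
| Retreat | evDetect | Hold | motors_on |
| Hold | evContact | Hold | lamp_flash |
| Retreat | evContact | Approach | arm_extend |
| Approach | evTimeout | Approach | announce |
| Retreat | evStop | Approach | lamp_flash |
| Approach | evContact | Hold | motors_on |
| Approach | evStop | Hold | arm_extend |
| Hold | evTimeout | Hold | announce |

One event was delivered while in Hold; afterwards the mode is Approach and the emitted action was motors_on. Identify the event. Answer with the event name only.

evStart

try evDetect: (Hold, evDetect) → (Retreat, motors_on)
try evStart: (Hold, evStart) → (Approach, motors_on)  ← matches
try evTimeout: (Hold, evTimeout) → (Hold, announce)
try evStop: (Hold, evStop) → (Approach, lamp_flash)
try evContact: (Hold, evContact) → (Hold, lamp_flash)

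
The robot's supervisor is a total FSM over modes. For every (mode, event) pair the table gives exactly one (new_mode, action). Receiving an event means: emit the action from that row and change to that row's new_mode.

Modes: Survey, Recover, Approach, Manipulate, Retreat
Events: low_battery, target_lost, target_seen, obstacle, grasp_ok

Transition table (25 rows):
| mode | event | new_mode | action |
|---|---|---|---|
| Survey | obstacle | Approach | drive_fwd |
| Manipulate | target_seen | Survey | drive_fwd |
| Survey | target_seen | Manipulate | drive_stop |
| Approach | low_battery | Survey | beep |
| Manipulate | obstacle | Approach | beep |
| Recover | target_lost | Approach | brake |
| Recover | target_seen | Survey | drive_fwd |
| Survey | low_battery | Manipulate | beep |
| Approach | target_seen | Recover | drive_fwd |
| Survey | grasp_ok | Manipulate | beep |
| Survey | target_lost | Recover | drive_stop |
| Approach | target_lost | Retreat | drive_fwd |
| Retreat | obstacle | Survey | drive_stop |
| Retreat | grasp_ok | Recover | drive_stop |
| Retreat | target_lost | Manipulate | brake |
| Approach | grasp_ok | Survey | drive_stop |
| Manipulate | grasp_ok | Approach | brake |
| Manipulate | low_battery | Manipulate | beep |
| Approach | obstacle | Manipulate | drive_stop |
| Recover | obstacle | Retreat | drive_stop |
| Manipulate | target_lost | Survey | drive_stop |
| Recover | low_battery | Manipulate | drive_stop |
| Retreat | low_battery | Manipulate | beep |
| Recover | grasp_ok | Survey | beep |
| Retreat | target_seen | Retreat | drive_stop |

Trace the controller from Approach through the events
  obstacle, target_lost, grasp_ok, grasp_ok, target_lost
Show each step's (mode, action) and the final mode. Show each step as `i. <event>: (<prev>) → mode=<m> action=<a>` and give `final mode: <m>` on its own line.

final mode: Retreat

1. obstacle: (Approach) → mode=Manipulate action=drive_stop
2. target_lost: (Manipulate) → mode=Survey action=drive_stop
3. grasp_ok: (Survey) → mode=Manipulate action=beep
4. grasp_ok: (Manipulate) → mode=Approach action=brake
5. target_lost: (Approach) → mode=Retreat action=drive_fwd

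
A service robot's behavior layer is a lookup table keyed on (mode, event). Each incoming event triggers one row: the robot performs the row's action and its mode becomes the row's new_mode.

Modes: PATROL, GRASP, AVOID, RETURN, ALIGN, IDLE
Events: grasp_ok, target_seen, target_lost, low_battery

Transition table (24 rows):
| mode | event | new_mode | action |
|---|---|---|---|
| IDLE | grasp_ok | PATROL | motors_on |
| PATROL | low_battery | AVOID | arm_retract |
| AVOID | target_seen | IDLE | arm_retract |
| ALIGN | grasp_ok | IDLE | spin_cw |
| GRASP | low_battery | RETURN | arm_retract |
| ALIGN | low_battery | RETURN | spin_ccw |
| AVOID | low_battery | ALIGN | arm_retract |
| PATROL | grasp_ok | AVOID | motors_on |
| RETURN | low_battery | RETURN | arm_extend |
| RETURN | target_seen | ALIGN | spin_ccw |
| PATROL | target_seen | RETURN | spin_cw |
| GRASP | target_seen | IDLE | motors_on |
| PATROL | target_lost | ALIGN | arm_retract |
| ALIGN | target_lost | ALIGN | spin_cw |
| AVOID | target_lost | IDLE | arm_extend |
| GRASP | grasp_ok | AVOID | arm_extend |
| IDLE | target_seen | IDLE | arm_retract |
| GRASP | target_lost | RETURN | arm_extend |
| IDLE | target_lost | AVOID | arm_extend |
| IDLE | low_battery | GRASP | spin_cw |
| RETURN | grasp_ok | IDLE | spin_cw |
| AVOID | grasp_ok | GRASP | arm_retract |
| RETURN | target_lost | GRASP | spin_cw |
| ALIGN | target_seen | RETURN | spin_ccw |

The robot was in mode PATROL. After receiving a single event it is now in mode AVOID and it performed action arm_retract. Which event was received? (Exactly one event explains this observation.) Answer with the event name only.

low_battery

try grasp_ok: (PATROL, grasp_ok) → (AVOID, motors_on)
try target_seen: (PATROL, target_seen) → (RETURN, spin_cw)
try target_lost: (PATROL, target_lost) → (ALIGN, arm_retract)
try low_battery: (PATROL, low_battery) → (AVOID, arm_retract)  ← matches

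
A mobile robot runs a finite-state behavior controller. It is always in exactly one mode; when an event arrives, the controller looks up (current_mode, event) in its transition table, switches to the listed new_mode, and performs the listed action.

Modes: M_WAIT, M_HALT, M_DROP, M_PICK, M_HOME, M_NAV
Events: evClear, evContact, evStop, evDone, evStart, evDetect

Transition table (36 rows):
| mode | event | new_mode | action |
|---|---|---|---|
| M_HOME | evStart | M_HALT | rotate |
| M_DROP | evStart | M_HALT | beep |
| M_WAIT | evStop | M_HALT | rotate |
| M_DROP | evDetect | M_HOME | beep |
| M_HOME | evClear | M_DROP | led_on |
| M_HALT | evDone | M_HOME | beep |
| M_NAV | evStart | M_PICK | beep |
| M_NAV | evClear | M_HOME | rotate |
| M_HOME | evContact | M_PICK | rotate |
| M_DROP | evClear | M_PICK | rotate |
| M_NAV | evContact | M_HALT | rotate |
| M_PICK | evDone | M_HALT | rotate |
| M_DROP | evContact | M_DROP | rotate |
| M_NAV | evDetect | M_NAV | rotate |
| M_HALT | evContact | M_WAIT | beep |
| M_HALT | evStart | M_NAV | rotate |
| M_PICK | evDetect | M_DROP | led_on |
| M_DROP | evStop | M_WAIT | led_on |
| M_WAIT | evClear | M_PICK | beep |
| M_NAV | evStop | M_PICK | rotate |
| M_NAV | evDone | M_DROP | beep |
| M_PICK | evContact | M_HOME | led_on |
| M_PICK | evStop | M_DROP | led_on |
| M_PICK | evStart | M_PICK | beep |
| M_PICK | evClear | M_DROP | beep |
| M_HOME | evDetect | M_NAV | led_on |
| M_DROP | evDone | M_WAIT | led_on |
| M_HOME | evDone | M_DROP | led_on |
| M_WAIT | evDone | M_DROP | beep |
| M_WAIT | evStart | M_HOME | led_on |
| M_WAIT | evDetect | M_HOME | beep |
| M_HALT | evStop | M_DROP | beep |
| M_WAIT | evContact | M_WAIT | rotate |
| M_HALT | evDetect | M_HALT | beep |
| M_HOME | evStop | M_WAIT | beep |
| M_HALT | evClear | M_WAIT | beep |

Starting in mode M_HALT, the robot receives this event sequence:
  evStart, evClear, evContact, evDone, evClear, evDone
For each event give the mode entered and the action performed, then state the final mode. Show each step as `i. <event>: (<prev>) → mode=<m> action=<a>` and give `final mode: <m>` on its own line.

1. evStart: (M_HALT) → mode=M_NAV action=rotate
2. evClear: (M_NAV) → mode=M_HOME action=rotate
3. evContact: (M_HOME) → mode=M_PICK action=rotate
4. evDone: (M_PICK) → mode=M_HALT action=rotate
5. evClear: (M_HALT) → mode=M_WAIT action=beep
6. evDone: (M_WAIT) → mode=M_DROP action=beep

final mode: M_DROP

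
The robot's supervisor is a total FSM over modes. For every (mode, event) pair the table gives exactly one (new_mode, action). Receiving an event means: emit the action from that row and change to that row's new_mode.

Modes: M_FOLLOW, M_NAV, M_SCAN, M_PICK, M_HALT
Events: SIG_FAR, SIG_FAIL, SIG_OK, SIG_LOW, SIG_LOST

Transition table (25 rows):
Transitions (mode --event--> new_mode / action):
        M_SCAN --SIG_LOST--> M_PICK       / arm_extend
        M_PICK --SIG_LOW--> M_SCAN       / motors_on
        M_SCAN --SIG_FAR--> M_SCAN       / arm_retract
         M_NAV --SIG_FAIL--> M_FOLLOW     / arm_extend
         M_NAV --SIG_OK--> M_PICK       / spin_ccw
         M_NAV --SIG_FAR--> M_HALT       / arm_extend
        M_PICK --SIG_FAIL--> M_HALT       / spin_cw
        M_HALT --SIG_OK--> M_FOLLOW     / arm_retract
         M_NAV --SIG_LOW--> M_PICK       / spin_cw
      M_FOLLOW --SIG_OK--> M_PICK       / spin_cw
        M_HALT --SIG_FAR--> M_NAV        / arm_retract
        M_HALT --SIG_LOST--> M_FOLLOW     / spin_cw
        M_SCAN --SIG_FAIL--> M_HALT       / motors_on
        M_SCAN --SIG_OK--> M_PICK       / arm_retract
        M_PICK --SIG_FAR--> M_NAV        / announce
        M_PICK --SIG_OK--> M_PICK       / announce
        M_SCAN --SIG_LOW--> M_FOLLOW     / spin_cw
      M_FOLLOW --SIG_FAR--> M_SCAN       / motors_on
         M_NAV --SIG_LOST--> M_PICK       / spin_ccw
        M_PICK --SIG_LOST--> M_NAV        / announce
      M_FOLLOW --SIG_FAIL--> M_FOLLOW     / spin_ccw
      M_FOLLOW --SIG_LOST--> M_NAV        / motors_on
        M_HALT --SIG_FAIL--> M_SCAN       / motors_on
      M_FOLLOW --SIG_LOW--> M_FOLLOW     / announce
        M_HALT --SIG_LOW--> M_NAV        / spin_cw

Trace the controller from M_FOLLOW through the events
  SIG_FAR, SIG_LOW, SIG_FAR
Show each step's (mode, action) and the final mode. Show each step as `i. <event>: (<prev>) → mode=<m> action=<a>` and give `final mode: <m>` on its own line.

1. SIG_FAR: (M_FOLLOW) → mode=M_SCAN action=motors_on
2. SIG_LOW: (M_SCAN) → mode=M_FOLLOW action=spin_cw
3. SIG_FAR: (M_FOLLOW) → mode=M_SCAN action=motors_on

final mode: M_SCAN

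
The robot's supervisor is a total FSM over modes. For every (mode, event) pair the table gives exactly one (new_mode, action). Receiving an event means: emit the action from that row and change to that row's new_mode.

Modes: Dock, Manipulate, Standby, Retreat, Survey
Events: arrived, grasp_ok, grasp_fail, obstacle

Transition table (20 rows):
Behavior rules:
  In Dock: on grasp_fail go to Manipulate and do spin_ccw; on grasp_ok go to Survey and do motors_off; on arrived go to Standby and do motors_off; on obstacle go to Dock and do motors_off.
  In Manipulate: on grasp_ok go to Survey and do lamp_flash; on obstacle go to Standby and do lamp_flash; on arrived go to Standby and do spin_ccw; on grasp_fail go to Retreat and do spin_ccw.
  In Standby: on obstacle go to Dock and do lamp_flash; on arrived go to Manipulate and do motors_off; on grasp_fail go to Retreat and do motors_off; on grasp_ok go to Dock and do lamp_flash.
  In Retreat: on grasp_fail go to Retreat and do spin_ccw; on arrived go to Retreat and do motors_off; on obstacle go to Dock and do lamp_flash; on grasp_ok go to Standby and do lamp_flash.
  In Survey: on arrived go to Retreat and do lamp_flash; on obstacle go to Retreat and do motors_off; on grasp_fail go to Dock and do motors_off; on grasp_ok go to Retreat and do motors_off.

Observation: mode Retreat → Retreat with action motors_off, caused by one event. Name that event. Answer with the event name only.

arrived

try arrived: (Retreat, arrived) → (Retreat, motors_off)  ← matches
try grasp_ok: (Retreat, grasp_ok) → (Standby, lamp_flash)
try grasp_fail: (Retreat, grasp_fail) → (Retreat, spin_ccw)
try obstacle: (Retreat, obstacle) → (Dock, lamp_flash)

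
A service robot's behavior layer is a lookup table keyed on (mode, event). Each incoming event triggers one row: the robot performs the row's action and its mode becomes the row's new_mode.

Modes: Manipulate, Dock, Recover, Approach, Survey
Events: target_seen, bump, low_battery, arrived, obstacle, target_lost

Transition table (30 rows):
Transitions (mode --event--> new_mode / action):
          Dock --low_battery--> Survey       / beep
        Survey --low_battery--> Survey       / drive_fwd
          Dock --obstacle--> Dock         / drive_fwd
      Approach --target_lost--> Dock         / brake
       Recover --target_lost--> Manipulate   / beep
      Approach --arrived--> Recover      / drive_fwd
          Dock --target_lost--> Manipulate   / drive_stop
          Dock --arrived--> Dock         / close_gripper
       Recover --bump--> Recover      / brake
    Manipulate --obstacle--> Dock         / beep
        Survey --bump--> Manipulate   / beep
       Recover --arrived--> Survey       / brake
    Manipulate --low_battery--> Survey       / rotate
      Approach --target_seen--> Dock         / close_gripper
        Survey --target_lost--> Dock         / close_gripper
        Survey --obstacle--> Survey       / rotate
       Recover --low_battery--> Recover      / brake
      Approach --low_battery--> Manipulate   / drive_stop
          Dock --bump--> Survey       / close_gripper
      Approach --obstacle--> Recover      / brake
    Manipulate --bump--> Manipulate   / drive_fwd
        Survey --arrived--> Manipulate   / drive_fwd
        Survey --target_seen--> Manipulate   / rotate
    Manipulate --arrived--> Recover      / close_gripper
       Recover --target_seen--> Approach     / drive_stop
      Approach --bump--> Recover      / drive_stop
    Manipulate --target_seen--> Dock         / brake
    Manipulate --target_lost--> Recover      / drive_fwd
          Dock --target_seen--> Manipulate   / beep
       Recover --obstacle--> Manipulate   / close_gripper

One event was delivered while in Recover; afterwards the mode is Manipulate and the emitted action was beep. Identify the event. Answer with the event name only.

target_lost

try target_seen: (Recover, target_seen) → (Approach, drive_stop)
try bump: (Recover, bump) → (Recover, brake)
try low_battery: (Recover, low_battery) → (Recover, brake)
try arrived: (Recover, arrived) → (Survey, brake)
try obstacle: (Recover, obstacle) → (Manipulate, close_gripper)
try target_lost: (Recover, target_lost) → (Manipulate, beep)  ← matches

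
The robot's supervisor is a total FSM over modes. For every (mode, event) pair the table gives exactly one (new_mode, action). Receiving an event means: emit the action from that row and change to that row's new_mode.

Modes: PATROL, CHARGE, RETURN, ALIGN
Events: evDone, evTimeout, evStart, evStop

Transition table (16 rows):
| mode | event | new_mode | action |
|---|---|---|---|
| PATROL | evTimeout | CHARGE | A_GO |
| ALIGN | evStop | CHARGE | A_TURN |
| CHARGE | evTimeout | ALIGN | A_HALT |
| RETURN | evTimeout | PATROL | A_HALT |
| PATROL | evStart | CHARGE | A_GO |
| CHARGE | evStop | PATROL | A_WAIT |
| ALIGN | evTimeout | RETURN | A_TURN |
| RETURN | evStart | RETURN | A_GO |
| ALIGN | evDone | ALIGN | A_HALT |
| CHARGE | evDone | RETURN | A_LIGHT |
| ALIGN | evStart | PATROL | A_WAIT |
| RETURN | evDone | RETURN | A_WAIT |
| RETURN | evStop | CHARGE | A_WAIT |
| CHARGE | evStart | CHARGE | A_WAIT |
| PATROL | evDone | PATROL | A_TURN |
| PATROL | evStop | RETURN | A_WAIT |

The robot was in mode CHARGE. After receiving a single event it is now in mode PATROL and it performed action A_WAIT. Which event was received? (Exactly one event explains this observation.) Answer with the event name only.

evStop

try evDone: (CHARGE, evDone) → (RETURN, A_LIGHT)
try evTimeout: (CHARGE, evTimeout) → (ALIGN, A_HALT)
try evStart: (CHARGE, evStart) → (CHARGE, A_WAIT)
try evStop: (CHARGE, evStop) → (PATROL, A_WAIT)  ← matches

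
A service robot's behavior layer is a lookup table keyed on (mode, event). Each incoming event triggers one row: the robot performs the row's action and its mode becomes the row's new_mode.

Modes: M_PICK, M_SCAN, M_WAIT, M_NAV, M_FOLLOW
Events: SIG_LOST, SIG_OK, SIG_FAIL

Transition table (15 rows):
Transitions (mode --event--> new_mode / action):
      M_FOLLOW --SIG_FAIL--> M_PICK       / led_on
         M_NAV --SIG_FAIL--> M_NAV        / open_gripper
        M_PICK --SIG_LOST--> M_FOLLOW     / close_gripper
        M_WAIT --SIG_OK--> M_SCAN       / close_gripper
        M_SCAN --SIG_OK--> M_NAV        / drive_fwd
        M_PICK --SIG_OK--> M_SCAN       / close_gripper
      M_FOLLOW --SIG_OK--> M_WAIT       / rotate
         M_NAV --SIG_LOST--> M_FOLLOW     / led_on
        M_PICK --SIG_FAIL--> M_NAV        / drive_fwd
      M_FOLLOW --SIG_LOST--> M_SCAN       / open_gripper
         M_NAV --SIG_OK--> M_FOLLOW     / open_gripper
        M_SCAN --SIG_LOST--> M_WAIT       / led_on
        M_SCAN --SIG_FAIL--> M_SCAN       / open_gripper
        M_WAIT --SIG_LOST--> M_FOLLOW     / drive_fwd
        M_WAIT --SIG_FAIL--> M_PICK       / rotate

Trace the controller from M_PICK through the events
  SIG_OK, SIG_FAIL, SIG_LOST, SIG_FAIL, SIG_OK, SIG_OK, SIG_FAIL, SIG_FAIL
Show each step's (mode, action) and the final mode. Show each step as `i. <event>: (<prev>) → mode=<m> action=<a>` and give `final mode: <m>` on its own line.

final mode: M_NAV

1. SIG_OK: (M_PICK) → mode=M_SCAN action=close_gripper
2. SIG_FAIL: (M_SCAN) → mode=M_SCAN action=open_gripper
3. SIG_LOST: (M_SCAN) → mode=M_WAIT action=led_on
4. SIG_FAIL: (M_WAIT) → mode=M_PICK action=rotate
5. SIG_OK: (M_PICK) → mode=M_SCAN action=close_gripper
6. SIG_OK: (M_SCAN) → mode=M_NAV action=drive_fwd
7. SIG_FAIL: (M_NAV) → mode=M_NAV action=open_gripper
8. SIG_FAIL: (M_NAV) → mode=M_NAV action=open_gripper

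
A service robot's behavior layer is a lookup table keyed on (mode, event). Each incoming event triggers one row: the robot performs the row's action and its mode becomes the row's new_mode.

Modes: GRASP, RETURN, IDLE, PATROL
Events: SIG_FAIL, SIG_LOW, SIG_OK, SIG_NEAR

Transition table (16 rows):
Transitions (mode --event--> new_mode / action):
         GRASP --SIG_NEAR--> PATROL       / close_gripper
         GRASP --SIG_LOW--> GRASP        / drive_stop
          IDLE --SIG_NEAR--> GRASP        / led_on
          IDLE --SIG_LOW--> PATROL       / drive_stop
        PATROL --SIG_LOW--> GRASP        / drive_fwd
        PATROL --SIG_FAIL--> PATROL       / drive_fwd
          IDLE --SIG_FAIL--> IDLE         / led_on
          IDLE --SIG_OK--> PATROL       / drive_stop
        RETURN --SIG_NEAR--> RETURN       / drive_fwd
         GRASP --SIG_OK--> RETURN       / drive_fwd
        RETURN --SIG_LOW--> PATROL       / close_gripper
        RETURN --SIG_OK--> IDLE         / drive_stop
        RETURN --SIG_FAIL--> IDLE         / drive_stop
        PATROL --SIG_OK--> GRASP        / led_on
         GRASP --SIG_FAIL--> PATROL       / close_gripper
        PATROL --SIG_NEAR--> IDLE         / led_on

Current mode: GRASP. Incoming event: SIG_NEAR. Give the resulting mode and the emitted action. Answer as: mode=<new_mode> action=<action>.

current mode = GRASP; filter table to that mode:
  (GRASP, SIG_NEAR) → (PATROL, close_gripper)  ← event matches
  (GRASP, SIG_LOW) → (GRASP, drive_stop)
  (GRASP, SIG_OK) → (RETURN, drive_fwd)
  (GRASP, SIG_FAIL) → (PATROL, close_gripper)
event = SIG_NEAR selects (PATROL, close_gripper)

mode=PATROL action=close_gripper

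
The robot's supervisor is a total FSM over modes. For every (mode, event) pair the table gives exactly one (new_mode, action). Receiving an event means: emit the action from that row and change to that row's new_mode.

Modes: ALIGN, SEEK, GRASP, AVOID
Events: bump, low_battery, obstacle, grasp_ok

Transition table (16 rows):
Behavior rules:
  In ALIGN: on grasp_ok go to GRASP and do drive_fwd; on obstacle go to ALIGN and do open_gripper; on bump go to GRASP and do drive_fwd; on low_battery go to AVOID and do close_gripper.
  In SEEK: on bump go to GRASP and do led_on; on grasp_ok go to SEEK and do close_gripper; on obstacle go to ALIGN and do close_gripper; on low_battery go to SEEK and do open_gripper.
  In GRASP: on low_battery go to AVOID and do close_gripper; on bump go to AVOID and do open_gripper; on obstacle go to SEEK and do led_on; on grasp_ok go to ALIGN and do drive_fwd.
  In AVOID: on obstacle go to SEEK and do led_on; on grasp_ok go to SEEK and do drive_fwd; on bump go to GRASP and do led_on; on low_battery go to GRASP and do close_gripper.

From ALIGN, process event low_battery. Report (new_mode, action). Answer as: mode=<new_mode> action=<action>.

current mode = ALIGN; filter table to that mode:
  (ALIGN, grasp_ok) → (GRASP, drive_fwd)
  (ALIGN, obstacle) → (ALIGN, open_gripper)
  (ALIGN, bump) → (GRASP, drive_fwd)
  (ALIGN, low_battery) → (AVOID, close_gripper)  ← event matches
event = low_battery selects (AVOID, close_gripper)

mode=AVOID action=close_gripper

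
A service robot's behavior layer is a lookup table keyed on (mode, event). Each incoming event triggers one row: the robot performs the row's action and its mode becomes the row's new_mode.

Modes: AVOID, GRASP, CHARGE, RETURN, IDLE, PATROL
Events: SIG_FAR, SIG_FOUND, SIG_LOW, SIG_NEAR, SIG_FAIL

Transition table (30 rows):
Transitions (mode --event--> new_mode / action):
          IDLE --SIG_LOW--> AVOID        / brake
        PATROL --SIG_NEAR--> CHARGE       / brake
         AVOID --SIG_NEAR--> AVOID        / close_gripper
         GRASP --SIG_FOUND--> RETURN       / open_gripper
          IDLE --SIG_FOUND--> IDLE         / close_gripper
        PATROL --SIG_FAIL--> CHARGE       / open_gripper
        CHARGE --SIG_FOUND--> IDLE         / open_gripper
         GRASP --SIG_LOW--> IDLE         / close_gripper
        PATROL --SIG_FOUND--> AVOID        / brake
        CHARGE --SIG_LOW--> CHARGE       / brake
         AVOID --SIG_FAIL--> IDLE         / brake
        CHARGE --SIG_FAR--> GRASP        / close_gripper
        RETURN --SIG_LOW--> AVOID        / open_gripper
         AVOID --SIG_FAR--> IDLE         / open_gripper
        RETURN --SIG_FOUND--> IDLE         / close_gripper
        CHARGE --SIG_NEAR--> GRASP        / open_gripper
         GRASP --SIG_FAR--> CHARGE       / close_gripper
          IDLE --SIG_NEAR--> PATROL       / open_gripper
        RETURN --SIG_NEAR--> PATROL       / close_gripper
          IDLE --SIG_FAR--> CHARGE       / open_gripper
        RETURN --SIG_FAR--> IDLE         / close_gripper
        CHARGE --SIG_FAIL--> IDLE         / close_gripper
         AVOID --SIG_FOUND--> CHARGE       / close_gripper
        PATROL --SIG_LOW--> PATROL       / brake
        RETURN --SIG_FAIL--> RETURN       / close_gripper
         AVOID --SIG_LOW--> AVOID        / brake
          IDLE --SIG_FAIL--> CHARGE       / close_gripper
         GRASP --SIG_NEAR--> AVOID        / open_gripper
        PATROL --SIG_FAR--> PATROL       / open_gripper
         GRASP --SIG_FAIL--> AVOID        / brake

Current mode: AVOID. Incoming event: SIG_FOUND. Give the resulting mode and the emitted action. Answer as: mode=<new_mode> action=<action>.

mode=CHARGE action=close_gripper

current mode = AVOID; filter table to that mode:
  (AVOID, SIG_NEAR) → (AVOID, close_gripper)
  (AVOID, SIG_FAIL) → (IDLE, brake)
  (AVOID, SIG_FAR) → (IDLE, open_gripper)
  (AVOID, SIG_FOUND) → (CHARGE, close_gripper)  ← event matches
  (AVOID, SIG_LOW) → (AVOID, brake)
event = SIG_FOUND selects (CHARGE, close_gripper)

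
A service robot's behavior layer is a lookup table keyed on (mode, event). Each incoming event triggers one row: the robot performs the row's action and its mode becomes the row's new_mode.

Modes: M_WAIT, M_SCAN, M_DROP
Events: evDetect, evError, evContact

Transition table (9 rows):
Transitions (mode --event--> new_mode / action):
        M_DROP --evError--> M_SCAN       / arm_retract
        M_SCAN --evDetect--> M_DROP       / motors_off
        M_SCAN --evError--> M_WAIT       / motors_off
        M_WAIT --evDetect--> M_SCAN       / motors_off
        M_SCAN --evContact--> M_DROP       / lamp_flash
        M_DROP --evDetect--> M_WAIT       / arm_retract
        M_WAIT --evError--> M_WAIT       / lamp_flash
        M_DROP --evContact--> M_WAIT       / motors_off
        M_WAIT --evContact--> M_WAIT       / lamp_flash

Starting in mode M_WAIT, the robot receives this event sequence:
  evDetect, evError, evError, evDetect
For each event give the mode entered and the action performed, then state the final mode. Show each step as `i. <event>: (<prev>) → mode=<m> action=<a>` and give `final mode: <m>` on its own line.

1. evDetect: (M_WAIT) → mode=M_SCAN action=motors_off
2. evError: (M_SCAN) → mode=M_WAIT action=motors_off
3. evError: (M_WAIT) → mode=M_WAIT action=lamp_flash
4. evDetect: (M_WAIT) → mode=M_SCAN action=motors_off

final mode: M_SCAN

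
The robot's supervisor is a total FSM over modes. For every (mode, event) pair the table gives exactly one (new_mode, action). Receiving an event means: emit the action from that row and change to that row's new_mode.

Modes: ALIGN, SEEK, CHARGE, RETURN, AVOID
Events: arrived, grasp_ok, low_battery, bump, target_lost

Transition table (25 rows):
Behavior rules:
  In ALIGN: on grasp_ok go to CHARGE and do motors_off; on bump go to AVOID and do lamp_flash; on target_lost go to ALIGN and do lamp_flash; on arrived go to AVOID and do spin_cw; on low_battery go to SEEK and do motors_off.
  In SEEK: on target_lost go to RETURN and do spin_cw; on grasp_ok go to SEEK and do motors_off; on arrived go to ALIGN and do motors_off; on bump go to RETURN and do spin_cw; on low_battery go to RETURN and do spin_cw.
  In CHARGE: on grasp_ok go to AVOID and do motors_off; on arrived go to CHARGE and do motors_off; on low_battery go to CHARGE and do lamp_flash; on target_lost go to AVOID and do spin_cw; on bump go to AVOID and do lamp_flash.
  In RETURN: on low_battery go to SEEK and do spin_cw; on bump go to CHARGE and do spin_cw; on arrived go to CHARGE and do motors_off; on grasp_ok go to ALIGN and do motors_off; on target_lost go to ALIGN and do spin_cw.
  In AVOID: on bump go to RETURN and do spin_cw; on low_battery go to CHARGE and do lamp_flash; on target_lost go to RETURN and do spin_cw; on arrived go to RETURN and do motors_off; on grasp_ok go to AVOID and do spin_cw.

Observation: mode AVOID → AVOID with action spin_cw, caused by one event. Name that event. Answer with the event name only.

try arrived: (AVOID, arrived) → (RETURN, motors_off)
try grasp_ok: (AVOID, grasp_ok) → (AVOID, spin_cw)  ← matches
try low_battery: (AVOID, low_battery) → (CHARGE, lamp_flash)
try bump: (AVOID, bump) → (RETURN, spin_cw)
try target_lost: (AVOID, target_lost) → (RETURN, spin_cw)

grasp_ok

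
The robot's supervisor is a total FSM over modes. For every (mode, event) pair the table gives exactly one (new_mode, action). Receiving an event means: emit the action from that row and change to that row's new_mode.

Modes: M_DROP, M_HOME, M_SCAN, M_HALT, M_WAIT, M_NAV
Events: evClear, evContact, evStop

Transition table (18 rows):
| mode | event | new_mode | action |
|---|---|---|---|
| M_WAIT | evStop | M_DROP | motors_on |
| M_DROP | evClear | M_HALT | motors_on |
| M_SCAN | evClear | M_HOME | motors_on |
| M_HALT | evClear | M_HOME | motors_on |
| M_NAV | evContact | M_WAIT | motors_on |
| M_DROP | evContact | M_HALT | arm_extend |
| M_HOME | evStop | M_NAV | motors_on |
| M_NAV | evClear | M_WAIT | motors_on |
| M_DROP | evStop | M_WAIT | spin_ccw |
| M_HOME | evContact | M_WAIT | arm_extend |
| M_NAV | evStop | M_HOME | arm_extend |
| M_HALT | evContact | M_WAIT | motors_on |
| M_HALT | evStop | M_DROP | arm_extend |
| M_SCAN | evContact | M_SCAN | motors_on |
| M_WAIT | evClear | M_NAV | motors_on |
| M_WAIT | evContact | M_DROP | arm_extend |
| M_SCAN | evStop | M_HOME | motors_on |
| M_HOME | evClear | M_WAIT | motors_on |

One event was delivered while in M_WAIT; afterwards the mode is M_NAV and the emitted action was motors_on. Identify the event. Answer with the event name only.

try evClear: (M_WAIT, evClear) → (M_NAV, motors_on)  ← matches
try evContact: (M_WAIT, evContact) → (M_DROP, arm_extend)
try evStop: (M_WAIT, evStop) → (M_DROP, motors_on)

evClear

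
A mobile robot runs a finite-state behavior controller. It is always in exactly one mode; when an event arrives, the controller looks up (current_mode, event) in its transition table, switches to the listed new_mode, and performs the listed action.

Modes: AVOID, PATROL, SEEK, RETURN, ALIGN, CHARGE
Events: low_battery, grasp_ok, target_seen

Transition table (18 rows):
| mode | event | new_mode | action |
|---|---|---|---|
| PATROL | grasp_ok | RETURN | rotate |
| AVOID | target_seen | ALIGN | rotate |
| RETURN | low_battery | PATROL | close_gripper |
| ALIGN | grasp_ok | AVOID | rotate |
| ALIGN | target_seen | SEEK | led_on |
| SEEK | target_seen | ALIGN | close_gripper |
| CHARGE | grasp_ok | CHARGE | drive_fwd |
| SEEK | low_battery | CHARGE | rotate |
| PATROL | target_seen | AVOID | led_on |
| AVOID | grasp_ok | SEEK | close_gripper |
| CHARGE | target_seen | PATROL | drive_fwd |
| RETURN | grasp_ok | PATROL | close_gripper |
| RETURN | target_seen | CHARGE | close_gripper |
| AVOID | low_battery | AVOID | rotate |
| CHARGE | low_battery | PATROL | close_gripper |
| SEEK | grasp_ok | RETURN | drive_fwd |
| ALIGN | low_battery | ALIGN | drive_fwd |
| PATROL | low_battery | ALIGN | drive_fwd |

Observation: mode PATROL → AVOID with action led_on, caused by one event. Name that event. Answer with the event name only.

try low_battery: (PATROL, low_battery) → (ALIGN, drive_fwd)
try grasp_ok: (PATROL, grasp_ok) → (RETURN, rotate)
try target_seen: (PATROL, target_seen) → (AVOID, led_on)  ← matches

target_seen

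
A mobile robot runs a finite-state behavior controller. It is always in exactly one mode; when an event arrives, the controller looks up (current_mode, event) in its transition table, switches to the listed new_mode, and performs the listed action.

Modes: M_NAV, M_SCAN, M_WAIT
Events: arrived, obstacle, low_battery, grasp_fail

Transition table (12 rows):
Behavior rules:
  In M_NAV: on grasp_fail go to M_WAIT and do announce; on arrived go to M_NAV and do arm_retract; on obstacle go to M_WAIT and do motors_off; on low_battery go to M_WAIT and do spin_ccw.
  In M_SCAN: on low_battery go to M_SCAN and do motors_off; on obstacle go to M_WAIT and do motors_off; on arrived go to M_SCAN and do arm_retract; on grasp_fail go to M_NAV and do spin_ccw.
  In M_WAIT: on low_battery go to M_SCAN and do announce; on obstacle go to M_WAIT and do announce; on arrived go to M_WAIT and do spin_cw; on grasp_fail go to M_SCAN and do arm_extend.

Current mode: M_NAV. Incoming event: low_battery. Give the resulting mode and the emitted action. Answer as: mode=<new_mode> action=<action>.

mode=M_WAIT action=spin_ccw

current mode = M_NAV; filter table to that mode:
  (M_NAV, grasp_fail) → (M_WAIT, announce)
  (M_NAV, arrived) → (M_NAV, arm_retract)
  (M_NAV, obstacle) → (M_WAIT, motors_off)
  (M_NAV, low_battery) → (M_WAIT, spin_ccw)  ← event matches
event = low_battery selects (M_WAIT, spin_ccw)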